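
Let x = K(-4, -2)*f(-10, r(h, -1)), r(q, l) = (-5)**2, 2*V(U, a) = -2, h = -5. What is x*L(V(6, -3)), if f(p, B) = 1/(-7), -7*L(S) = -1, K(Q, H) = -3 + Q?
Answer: 1/7 ≈ 0.14286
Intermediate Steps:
V(U, a) = -1 (V(U, a) = (1/2)*(-2) = -1)
L(S) = 1/7 (L(S) = -1/7*(-1) = 1/7)
r(q, l) = 25
f(p, B) = -1/7
x = 1 (x = (-3 - 4)*(-1/7) = -7*(-1/7) = 1)
x*L(V(6, -3)) = 1*(1/7) = 1/7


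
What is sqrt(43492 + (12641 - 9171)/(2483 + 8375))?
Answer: sqrt(1281894410487)/5429 ≈ 208.55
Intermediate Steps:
sqrt(43492 + (12641 - 9171)/(2483 + 8375)) = sqrt(43492 + 3470/10858) = sqrt(43492 + 3470*(1/10858)) = sqrt(43492 + 1735/5429) = sqrt(236119803/5429) = sqrt(1281894410487)/5429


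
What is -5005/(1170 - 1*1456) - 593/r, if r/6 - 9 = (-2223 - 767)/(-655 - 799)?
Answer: 412879/48228 ≈ 8.5610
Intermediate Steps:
r = 48228/727 (r = 54 + 6*((-2223 - 767)/(-655 - 799)) = 54 + 6*(-2990/(-1454)) = 54 + 6*(-2990*(-1/1454)) = 54 + 6*(1495/727) = 54 + 8970/727 = 48228/727 ≈ 66.338)
-5005/(1170 - 1*1456) - 593/r = -5005/(1170 - 1*1456) - 593/48228/727 = -5005/(1170 - 1456) - 593*727/48228 = -5005/(-286) - 431111/48228 = -5005*(-1/286) - 431111/48228 = 35/2 - 431111/48228 = 412879/48228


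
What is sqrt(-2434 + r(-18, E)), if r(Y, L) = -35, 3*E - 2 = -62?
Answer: I*sqrt(2469) ≈ 49.689*I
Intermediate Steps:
E = -20 (E = 2/3 + (1/3)*(-62) = 2/3 - 62/3 = -20)
sqrt(-2434 + r(-18, E)) = sqrt(-2434 - 35) = sqrt(-2469) = I*sqrt(2469)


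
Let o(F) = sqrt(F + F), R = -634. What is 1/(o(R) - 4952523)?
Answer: -4952523/24527484066797 - 2*I*sqrt(317)/24527484066797 ≈ -2.0192e-7 - 1.4518e-12*I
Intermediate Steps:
o(F) = sqrt(2)*sqrt(F) (o(F) = sqrt(2*F) = sqrt(2)*sqrt(F))
1/(o(R) - 4952523) = 1/(sqrt(2)*sqrt(-634) - 4952523) = 1/(sqrt(2)*(I*sqrt(634)) - 4952523) = 1/(2*I*sqrt(317) - 4952523) = 1/(-4952523 + 2*I*sqrt(317))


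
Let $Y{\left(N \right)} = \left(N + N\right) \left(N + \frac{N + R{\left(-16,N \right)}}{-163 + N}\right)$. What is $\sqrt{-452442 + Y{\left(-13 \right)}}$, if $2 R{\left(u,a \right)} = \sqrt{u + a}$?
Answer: $\frac{\sqrt{-875277062 + 143 i \sqrt{29}}}{44} \approx 0.00029579 + 672.39 i$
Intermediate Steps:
$R{\left(u,a \right)} = \frac{\sqrt{a + u}}{2}$ ($R{\left(u,a \right)} = \frac{\sqrt{u + a}}{2} = \frac{\sqrt{a + u}}{2}$)
$Y{\left(N \right)} = 2 N \left(N + \frac{N + \frac{\sqrt{-16 + N}}{2}}{-163 + N}\right)$ ($Y{\left(N \right)} = \left(N + N\right) \left(N + \frac{N + \frac{\sqrt{N - 16}}{2}}{-163 + N}\right) = 2 N \left(N + \frac{N + \frac{\sqrt{-16 + N}}{2}}{-163 + N}\right)$)
$\sqrt{-452442 + Y{\left(-13 \right)}} = \sqrt{-452442 - \frac{13 \left(\sqrt{-16 - 13} - -4212 + 2 \left(-13\right)^{2}\right)}{-163 - 13}} = \sqrt{-452442 - \frac{13 \left(\sqrt{-29} + 4212 + 2 \cdot 169\right)}{-176}} = \sqrt{-452442 - - \frac{13 \left(i \sqrt{29} + 4212 + 338\right)}{176}} = \sqrt{-452442 - - \frac{13 \left(4550 + i \sqrt{29}\right)}{176}} = \sqrt{-452442 + \left(\frac{29575}{88} + \frac{13 i \sqrt{29}}{176}\right)} = \sqrt{- \frac{39785321}{88} + \frac{13 i \sqrt{29}}{176}}$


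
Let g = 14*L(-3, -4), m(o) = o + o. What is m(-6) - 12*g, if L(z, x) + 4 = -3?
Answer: 1164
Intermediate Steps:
L(z, x) = -7 (L(z, x) = -4 - 3 = -7)
m(o) = 2*o
g = -98 (g = 14*(-7) = -98)
m(-6) - 12*g = 2*(-6) - 12*(-98) = -12 + 1176 = 1164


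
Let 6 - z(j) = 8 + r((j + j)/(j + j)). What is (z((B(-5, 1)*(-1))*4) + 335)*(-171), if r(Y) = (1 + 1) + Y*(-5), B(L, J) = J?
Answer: -57456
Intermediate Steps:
r(Y) = 2 - 5*Y
z(j) = 1 (z(j) = 6 - (8 + (2 - 5*(j + j)/(j + j))) = 6 - (8 + (2 - 5*2*j/(2*j))) = 6 - (8 + (2 - 5*2*j*1/(2*j))) = 6 - (8 + (2 - 5*1)) = 6 - (8 + (2 - 5)) = 6 - (8 - 3) = 6 - 1*5 = 6 - 5 = 1)
(z((B(-5, 1)*(-1))*4) + 335)*(-171) = (1 + 335)*(-171) = 336*(-171) = -57456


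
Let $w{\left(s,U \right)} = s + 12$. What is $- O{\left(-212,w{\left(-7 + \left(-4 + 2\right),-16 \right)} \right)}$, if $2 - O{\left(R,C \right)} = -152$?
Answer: $-154$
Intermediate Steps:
$w{\left(s,U \right)} = 12 + s$
$O{\left(R,C \right)} = 154$ ($O{\left(R,C \right)} = 2 - -152 = 2 + 152 = 154$)
$- O{\left(-212,w{\left(-7 + \left(-4 + 2\right),-16 \right)} \right)} = \left(-1\right) 154 = -154$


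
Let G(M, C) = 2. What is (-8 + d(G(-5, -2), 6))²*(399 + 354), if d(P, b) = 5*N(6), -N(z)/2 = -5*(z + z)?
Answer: 263899392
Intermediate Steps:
N(z) = 20*z (N(z) = -(-10)*(z + z) = -(-10)*2*z = -(-20)*z = 20*z)
d(P, b) = 600 (d(P, b) = 5*(20*6) = 5*120 = 600)
(-8 + d(G(-5, -2), 6))²*(399 + 354) = (-8 + 600)²*(399 + 354) = 592²*753 = 350464*753 = 263899392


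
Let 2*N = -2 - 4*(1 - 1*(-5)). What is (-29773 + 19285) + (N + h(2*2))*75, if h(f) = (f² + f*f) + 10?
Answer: -8313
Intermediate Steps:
h(f) = 10 + 2*f² (h(f) = (f² + f²) + 10 = 2*f² + 10 = 10 + 2*f²)
N = -13 (N = (-2 - 4*(1 - 1*(-5)))/2 = (-2 - 4*(1 + 5))/2 = (-2 - 4*6)/2 = (-2 - 24)/2 = (½)*(-26) = -13)
(-29773 + 19285) + (N + h(2*2))*75 = (-29773 + 19285) + (-13 + (10 + 2*(2*2)²))*75 = -10488 + (-13 + (10 + 2*4²))*75 = -10488 + (-13 + (10 + 2*16))*75 = -10488 + (-13 + (10 + 32))*75 = -10488 + (-13 + 42)*75 = -10488 + 29*75 = -10488 + 2175 = -8313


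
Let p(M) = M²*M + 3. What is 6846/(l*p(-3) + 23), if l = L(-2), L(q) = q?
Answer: 6846/71 ≈ 96.422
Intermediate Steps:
p(M) = 3 + M³ (p(M) = M³ + 3 = 3 + M³)
l = -2
6846/(l*p(-3) + 23) = 6846/(-2*(3 + (-3)³) + 23) = 6846/(-2*(3 - 27) + 23) = 6846/(-2*(-24) + 23) = 6846/(48 + 23) = 6846/71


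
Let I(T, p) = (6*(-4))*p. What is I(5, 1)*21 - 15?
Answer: -519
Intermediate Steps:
I(T, p) = -24*p
I(5, 1)*21 - 15 = -24*1*21 - 15 = -24*21 - 15 = -504 - 15 = -519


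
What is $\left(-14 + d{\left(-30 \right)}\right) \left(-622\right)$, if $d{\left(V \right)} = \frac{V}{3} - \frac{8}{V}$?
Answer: $\frac{221432}{15} \approx 14762.0$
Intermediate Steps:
$d{\left(V \right)} = - \frac{8}{V} + \frac{V}{3}$ ($d{\left(V \right)} = V \frac{1}{3} - \frac{8}{V} = \frac{V}{3} - \frac{8}{V} = - \frac{8}{V} + \frac{V}{3}$)
$\left(-14 + d{\left(-30 \right)}\right) \left(-622\right) = \left(-14 + \left(- \frac{8}{-30} + \frac{1}{3} \left(-30\right)\right)\right) \left(-622\right) = \left(-14 - \frac{146}{15}\right) \left(-622\right) = \left(- \frac{356}{15}\right) \left(-622\right) = \frac{221432}{15}$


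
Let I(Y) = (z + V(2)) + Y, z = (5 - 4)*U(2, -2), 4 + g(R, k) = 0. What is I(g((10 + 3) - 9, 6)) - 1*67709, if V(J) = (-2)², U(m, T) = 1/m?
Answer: -135417/2 ≈ -67709.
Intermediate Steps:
U(m, T) = 1/m
V(J) = 4
g(R, k) = -4 (g(R, k) = -4 + 0 = -4)
z = ½ (z = (5 - 4)/2 = 1*(½) = ½ ≈ 0.50000)
I(Y) = 9/2 + Y (I(Y) = (½ + 4) + Y = 9/2 + Y)
I(g((10 + 3) - 9, 6)) - 1*67709 = (9/2 - 4) - 1*67709 = ½ - 67709 = -135417/2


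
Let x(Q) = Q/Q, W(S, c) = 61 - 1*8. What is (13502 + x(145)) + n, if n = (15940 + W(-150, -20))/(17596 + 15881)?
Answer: 150685308/11159 ≈ 13503.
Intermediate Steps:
W(S, c) = 53 (W(S, c) = 61 - 8 = 53)
x(Q) = 1
n = 5331/11159 (n = (15940 + 53)/(17596 + 15881) = 15993/33477 = 15993*(1/33477) = 5331/11159 ≈ 0.47773)
(13502 + x(145)) + n = (13502 + 1) + 5331/11159 = 13503 + 5331/11159 = 150685308/11159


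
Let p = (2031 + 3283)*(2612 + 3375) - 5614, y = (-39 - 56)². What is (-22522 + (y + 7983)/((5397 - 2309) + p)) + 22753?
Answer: 918584945/3976549 ≈ 231.00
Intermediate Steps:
y = 9025 (y = (-95)² = 9025)
p = 31809304 (p = 5314*5987 - 5614 = 31814918 - 5614 = 31809304)
(-22522 + (y + 7983)/((5397 - 2309) + p)) + 22753 = (-22522 + (9025 + 7983)/((5397 - 2309) + 31809304)) + 22753 = (-22522 + 17008/(3088 + 31809304)) + 22753 = (-22522 + 17008/31812392) + 22753 = (-22522 + 17008*(1/31812392)) + 22753 = (-22522 + 2126/3976549) + 22753 = -89559834452/3976549 + 22753 = 918584945/3976549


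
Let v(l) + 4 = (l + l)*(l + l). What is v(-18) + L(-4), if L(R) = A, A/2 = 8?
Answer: 1308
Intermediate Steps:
v(l) = -4 + 4*l² (v(l) = -4 + (l + l)*(l + l) = -4 + (2*l)*(2*l) = -4 + 4*l²)
A = 16 (A = 2*8 = 16)
L(R) = 16
v(-18) + L(-4) = (-4 + 4*(-18)²) + 16 = (-4 + 4*324) + 16 = (-4 + 1296) + 16 = 1292 + 16 = 1308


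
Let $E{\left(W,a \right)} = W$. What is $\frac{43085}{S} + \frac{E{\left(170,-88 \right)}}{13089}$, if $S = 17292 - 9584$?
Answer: $\frac{565249925}{100890012} \approx 5.6026$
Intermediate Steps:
$S = 7708$ ($S = 17292 - 9584 = 7708$)
$\frac{43085}{S} + \frac{E{\left(170,-88 \right)}}{13089} = \frac{43085}{7708} + \frac{170}{13089} = \frac{565249925}{100890012}$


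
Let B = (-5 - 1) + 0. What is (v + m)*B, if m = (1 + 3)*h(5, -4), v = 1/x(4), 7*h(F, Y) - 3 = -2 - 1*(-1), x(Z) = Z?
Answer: -117/14 ≈ -8.3571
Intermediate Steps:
h(F, Y) = 2/7 (h(F, Y) = 3/7 + (-2 - 1*(-1))/7 = 3/7 + (-2 + 1)/7 = 3/7 + (⅐)*(-1) = 3/7 - ⅐ = 2/7)
v = ¼ (v = 1/4 = ¼ ≈ 0.25000)
m = 8/7 (m = (1 + 3)*(2/7) = 4*(2/7) = 8/7 ≈ 1.1429)
B = -6 (B = -6 + 0 = -6)
(v + m)*B = (¼ + 8/7)*(-6) = (39/28)*(-6) = -117/14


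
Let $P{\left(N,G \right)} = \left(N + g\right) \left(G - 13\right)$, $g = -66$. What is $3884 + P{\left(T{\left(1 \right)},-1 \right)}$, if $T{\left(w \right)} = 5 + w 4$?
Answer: $4682$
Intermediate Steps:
$T{\left(w \right)} = 5 + 4 w$
$P{\left(N,G \right)} = \left(-66 + N\right) \left(-13 + G\right)$ ($P{\left(N,G \right)} = \left(N - 66\right) \left(G - 13\right) = \left(-66 + N\right) \left(-13 + G\right)$)
$3884 + P{\left(T{\left(1 \right)},-1 \right)} = 3884 - \left(-919 + 4 + 13 \left(5 + 4 \cdot 1\right)\right) = 3884 + \left(858 + 66 - 13 \left(5 + 4\right) - \left(5 + 4\right)\right) = 3884 + \left(858 + 66 - 117 - 9\right) = 3884 + 798 = 4682$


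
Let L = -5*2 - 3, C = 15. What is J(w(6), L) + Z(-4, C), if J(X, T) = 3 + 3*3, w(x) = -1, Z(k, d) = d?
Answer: 27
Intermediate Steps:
L = -13 (L = -10 - 3 = -13)
J(X, T) = 12 (J(X, T) = 3 + 9 = 12)
J(w(6), L) + Z(-4, C) = 12 + 15 = 27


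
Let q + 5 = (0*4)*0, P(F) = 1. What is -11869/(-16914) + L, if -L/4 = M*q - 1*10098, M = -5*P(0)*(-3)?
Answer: 688276357/16914 ≈ 40693.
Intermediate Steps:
q = -5 (q = -5 + (0*4)*0 = -5 + 0*0 = -5 + 0 = -5)
M = 15 (M = -5*1*(-3) = -5*(-3) = 15)
L = 40692 (L = -4*(15*(-5) - 1*10098) = -4*(-75 - 10098) = -4*(-10173) = 40692)
-11869/(-16914) + L = -11869/(-16914) + 40692 = -11869*(-1/16914) + 40692 = 11869/16914 + 40692 = 688276357/16914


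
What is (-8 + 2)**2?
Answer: 36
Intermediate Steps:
(-8 + 2)**2 = (-6)**2 = 36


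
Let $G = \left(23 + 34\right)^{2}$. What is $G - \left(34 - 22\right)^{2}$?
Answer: $3105$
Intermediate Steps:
$G = 3249$ ($G = 57^{2} = 3249$)
$G - \left(34 - 22\right)^{2} = 3249 - \left(34 - 22\right)^{2} = 3249 - 12^{2} = 3249 - 144 = 3105$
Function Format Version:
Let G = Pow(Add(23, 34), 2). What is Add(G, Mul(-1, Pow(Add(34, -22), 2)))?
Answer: 3105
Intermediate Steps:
G = 3249 (G = Pow(57, 2) = 3249)
Add(G, Mul(-1, Pow(Add(34, -22), 2))) = Add(3249, Mul(-1, Pow(Add(34, -22), 2))) = Add(3249, Mul(-1, Pow(12, 2))) = Add(3249, Mul(-1, 144)) = Add(3249, -144) = 3105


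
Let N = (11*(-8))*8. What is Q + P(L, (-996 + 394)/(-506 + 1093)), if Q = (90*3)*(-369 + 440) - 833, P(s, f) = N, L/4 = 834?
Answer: 17633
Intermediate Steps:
L = 3336 (L = 4*834 = 3336)
N = -704 (N = -88*8 = -704)
P(s, f) = -704
Q = 18337 (Q = 270*71 - 833 = 19170 - 833 = 18337)
Q + P(L, (-996 + 394)/(-506 + 1093)) = 18337 - 704 = 17633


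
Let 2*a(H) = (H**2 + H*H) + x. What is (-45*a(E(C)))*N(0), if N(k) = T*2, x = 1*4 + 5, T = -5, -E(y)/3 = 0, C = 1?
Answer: 2025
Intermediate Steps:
E(y) = 0 (E(y) = -3*0 = 0)
x = 9 (x = 4 + 5 = 9)
N(k) = -10 (N(k) = -5*2 = -10)
a(H) = 9/2 + H**2 (a(H) = ((H**2 + H*H) + 9)/2 = ((H**2 + H**2) + 9)/2 = (2*H**2 + 9)/2 = (9 + 2*H**2)/2 = 9/2 + H**2)
(-45*a(E(C)))*N(0) = -45*(9/2 + 0**2)*(-10) = -45*(9/2 + 0)*(-10) = -45*9/2*(-10) = -405/2*(-10) = 2025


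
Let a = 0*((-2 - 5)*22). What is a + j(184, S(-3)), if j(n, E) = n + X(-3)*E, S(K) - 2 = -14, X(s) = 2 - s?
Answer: 124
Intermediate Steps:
S(K) = -12 (S(K) = 2 - 14 = -12)
j(n, E) = n + 5*E (j(n, E) = n + (2 - 1*(-3))*E = n + (2 + 3)*E = n + 5*E)
a = 0 (a = 0*(-7*22) = 0*(-154) = 0)
a + j(184, S(-3)) = 0 + (184 + 5*(-12)) = 0 + (184 - 60) = 0 + 124 = 124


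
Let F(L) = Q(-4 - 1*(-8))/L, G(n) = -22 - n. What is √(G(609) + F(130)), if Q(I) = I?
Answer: 21*I*√6045/65 ≈ 25.119*I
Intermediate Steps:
F(L) = 4/L (F(L) = (-4 - 1*(-8))/L = (-4 + 8)/L = 4/L)
√(G(609) + F(130)) = √((-22 - 1*609) + 4/130) = √((-22 - 609) + 4*(1/130)) = √(-631 + 2/65) = √(-41013/65) = 21*I*√6045/65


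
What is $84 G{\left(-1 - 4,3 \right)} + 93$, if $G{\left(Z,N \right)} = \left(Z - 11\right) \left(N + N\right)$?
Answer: $-7971$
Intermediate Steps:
$G{\left(Z,N \right)} = 2 N \left(-11 + Z\right)$ ($G{\left(Z,N \right)} = \left(-11 + Z\right) 2 N = 2 N \left(-11 + Z\right)$)
$84 G{\left(-1 - 4,3 \right)} + 93 = 84 \cdot 2 \cdot 3 \left(-11 - 5\right) + 93 = 84 \cdot 2 \cdot 3 \left(-16\right) + 93 = 84 \left(-96\right) + 93 = -8064 + 93 = -7971$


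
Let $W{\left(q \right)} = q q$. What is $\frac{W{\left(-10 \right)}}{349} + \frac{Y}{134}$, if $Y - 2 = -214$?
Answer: $- \frac{30294}{23383} \approx -1.2956$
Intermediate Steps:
$Y = -212$ ($Y = 2 - 214 = -212$)
$W{\left(q \right)} = q^{2}$
$\frac{W{\left(-10 \right)}}{349} + \frac{Y}{134} = \frac{\left(-10\right)^{2}}{349} - \frac{212}{134} = 100 \cdot \frac{1}{349} - \frac{106}{67} = \frac{100}{349} - \frac{106}{67} = - \frac{30294}{23383}$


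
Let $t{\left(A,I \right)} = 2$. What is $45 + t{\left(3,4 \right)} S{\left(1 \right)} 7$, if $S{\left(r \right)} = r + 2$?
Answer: $87$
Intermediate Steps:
$S{\left(r \right)} = 2 + r$
$45 + t{\left(3,4 \right)} S{\left(1 \right)} 7 = 45 + 2 \left(2 + 1\right) 7 = 45 + 2 \cdot 3 \cdot 7 = 45 + 2 \cdot 21 = 45 + 42 = 87$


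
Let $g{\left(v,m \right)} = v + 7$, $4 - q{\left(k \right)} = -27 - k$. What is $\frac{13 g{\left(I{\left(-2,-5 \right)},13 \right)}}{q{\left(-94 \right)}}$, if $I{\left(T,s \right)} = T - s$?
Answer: $- \frac{130}{63} \approx -2.0635$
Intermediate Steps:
$q{\left(k \right)} = 31 + k$ ($q{\left(k \right)} = 4 - \left(-27 - k\right) = 4 + \left(27 + k\right) = 31 + k$)
$g{\left(v,m \right)} = 7 + v$
$\frac{13 g{\left(I{\left(-2,-5 \right)},13 \right)}}{q{\left(-94 \right)}} = \frac{13 \left(7 - -3\right)}{31 - 94} = \frac{13 \left(7 + \left(-2 + 5\right)\right)}{-63} = 13 \left(7 + 3\right) \left(- \frac{1}{63}\right) = 13 \cdot 10 \left(- \frac{1}{63}\right) = 130 \left(- \frac{1}{63}\right) = - \frac{130}{63}$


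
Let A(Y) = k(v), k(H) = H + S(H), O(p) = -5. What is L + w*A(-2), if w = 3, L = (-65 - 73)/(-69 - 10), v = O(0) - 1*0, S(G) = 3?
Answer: -336/79 ≈ -4.2532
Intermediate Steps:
v = -5 (v = -5 - 1*0 = -5 + 0 = -5)
L = 138/79 (L = -138/(-79) = -138*(-1/79) = 138/79 ≈ 1.7468)
k(H) = 3 + H (k(H) = H + 3 = 3 + H)
A(Y) = -2 (A(Y) = 3 - 5 = -2)
L + w*A(-2) = 138/79 + 3*(-2) = 138/79 - 6 = -336/79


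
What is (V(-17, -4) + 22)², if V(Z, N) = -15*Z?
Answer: 76729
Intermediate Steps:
(V(-17, -4) + 22)² = (-15*(-17) + 22)² = (255 + 22)² = 277² = 76729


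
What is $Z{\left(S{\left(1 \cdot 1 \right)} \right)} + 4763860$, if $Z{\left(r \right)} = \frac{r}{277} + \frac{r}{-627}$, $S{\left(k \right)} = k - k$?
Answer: $4763860$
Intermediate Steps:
$S{\left(k \right)} = 0$
$Z{\left(r \right)} = \frac{350 r}{173679}$ ($Z{\left(r \right)} = r \frac{1}{277} + r \left(- \frac{1}{627}\right) = \frac{r}{277} - \frac{r}{627} = \frac{350 r}{173679}$)
$Z{\left(S{\left(1 \cdot 1 \right)} \right)} + 4763860 = \frac{350}{173679} \cdot 0 + 4763860 = 0 + 4763860 = 4763860$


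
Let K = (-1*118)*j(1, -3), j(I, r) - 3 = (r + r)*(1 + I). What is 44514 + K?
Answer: 45576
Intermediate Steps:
j(I, r) = 3 + 2*r*(1 + I) (j(I, r) = 3 + (r + r)*(1 + I) = 3 + (2*r)*(1 + I) = 3 + 2*r*(1 + I))
K = 1062 (K = (-1*118)*(3 + 2*(-3) + 2*1*(-3)) = -118*(3 - 6 - 6) = -118*(-9) = 1062)
44514 + K = 44514 + 1062 = 45576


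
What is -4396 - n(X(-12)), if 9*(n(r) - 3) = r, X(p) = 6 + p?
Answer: -13195/3 ≈ -4398.3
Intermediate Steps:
n(r) = 3 + r/9
-4396 - n(X(-12)) = -4396 - (3 + (6 - 12)/9) = -4396 - (3 + (⅑)*(-6)) = -4396 - (3 - ⅔) = -4396 - 1*7/3 = -4396 - 7/3 = -13195/3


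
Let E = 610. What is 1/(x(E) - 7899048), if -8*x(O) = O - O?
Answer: -1/7899048 ≈ -1.2660e-7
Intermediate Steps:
x(O) = 0 (x(O) = -(O - O)/8 = -⅛*0 = 0)
1/(x(E) - 7899048) = 1/(0 - 7899048) = 1/(-7899048) = -1/7899048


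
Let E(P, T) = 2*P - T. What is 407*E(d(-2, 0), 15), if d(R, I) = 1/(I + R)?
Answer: -6512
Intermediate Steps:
E(P, T) = -T + 2*P
407*E(d(-2, 0), 15) = 407*(-1*15 + 2/(0 - 2)) = 407*(-15 + 2/(-2)) = 407*(-15 + 2*(-½)) = 407*(-15 - 1) = 407*(-16) = -6512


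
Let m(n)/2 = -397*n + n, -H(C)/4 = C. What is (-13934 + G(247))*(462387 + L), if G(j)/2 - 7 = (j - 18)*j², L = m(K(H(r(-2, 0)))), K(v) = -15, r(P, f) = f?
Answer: 13245424577934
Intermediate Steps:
H(C) = -4*C
m(n) = -792*n (m(n) = 2*(-397*n + n) = 2*(-396*n) = -792*n)
L = 11880 (L = -792*(-15) = 11880)
G(j) = 14 + 2*j²*(-18 + j) (G(j) = 14 + 2*((j - 18)*j²) = 14 + 2*((-18 + j)*j²) = 14 + 2*(j²*(-18 + j)) = 14 + 2*j²*(-18 + j))
(-13934 + G(247))*(462387 + L) = (-13934 + (14 - 36*247² + 2*247³))*(462387 + 11880) = (-13934 + (14 - 36*61009 + 2*15069223))*474267 = (-13934 + (14 - 2196324 + 30138446))*474267 = (-13934 + 27942136)*474267 = 27928202*474267 = 13245424577934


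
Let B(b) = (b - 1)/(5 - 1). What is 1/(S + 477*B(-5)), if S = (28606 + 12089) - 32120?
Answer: 2/15719 ≈ 0.00012723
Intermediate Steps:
B(b) = -1/4 + b/4 (B(b) = (-1 + b)/4 = (-1 + b)*(1/4) = -1/4 + b/4)
S = 8575 (S = 40695 - 32120 = 8575)
1/(S + 477*B(-5)) = 1/(8575 + 477*(-1/4 + (1/4)*(-5))) = 1/(8575 + 477*(-1/4 - 5/4)) = 1/(8575 + 477*(-3/2)) = 1/(8575 - 1431/2) = 1/(15719/2) = 2/15719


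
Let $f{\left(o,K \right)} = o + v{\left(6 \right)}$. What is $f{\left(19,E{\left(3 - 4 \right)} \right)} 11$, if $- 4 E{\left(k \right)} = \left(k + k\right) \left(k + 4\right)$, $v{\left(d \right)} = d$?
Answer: $275$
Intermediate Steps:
$E{\left(k \right)} = - \frac{k \left(4 + k\right)}{2}$ ($E{\left(k \right)} = - \frac{\left(k + k\right) \left(k + 4\right)}{4} = - \frac{2 k \left(4 + k\right)}{4} = - \frac{k \left(4 + k\right)}{2}$)
$f{\left(o,K \right)} = 6 + o$ ($f{\left(o,K \right)} = o + 6 = 6 + o$)
$f{\left(19,E{\left(3 - 4 \right)} \right)} 11 = \left(6 + 19\right) 11 = 25 \cdot 11 = 275$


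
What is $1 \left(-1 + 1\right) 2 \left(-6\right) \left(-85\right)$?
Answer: $0$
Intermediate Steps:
$1 \left(-1 + 1\right) 2 \left(-6\right) \left(-85\right) = 1 \cdot 0 \left(-12\right) \left(-85\right) = 0 \left(-12\right) \left(-85\right) = 0 \left(-85\right) = 0$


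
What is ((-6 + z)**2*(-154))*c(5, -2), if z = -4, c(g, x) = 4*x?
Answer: 123200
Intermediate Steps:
((-6 + z)**2*(-154))*c(5, -2) = ((-6 - 4)**2*(-154))*(4*(-2)) = ((-10)**2*(-154))*(-8) = (100*(-154))*(-8) = -15400*(-8) = 123200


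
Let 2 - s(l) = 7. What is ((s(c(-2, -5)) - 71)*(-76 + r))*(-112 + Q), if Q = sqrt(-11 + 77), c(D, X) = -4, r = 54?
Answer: -187264 + 1672*sqrt(66) ≈ -1.7368e+5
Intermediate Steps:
s(l) = -5 (s(l) = 2 - 1*7 = 2 - 7 = -5)
Q = sqrt(66) ≈ 8.1240
((s(c(-2, -5)) - 71)*(-76 + r))*(-112 + Q) = ((-5 - 71)*(-76 + 54))*(-112 + sqrt(66)) = (-76*(-22))*(-112 + sqrt(66)) = 1672*(-112 + sqrt(66)) = -187264 + 1672*sqrt(66)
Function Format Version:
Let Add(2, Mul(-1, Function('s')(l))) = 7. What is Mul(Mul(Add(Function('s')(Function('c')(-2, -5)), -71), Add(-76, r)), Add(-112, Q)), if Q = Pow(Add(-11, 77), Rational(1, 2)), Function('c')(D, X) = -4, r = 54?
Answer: Add(-187264, Mul(1672, Pow(66, Rational(1, 2)))) ≈ -1.7368e+5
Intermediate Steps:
Function('s')(l) = -5 (Function('s')(l) = Add(2, Mul(-1, 7)) = Add(2, -7) = -5)
Q = Pow(66, Rational(1, 2)) ≈ 8.1240
Mul(Mul(Add(Function('s')(Function('c')(-2, -5)), -71), Add(-76, r)), Add(-112, Q)) = Mul(Mul(Add(-5, -71), Add(-76, 54)), Add(-112, Pow(66, Rational(1, 2)))) = Mul(Mul(-76, -22), Add(-112, Pow(66, Rational(1, 2)))) = Mul(1672, Add(-112, Pow(66, Rational(1, 2)))) = Add(-187264, Mul(1672, Pow(66, Rational(1, 2))))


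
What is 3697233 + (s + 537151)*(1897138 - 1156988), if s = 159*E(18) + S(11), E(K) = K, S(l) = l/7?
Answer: 2797868375931/7 ≈ 3.9970e+11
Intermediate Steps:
S(l) = l/7 (S(l) = l*(1/7) = l/7)
s = 20045/7 (s = 159*18 + (1/7)*11 = 2862 + 11/7 = 20045/7 ≈ 2863.6)
3697233 + (s + 537151)*(1897138 - 1156988) = 3697233 + (20045/7 + 537151)*(1897138 - 1156988) = 3697233 + (3780102/7)*740150 = 3697233 + 2797842495300/7 = 2797868375931/7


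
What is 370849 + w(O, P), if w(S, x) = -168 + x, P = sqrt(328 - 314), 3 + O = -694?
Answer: 370681 + sqrt(14) ≈ 3.7069e+5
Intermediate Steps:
O = -697 (O = -3 - 694 = -697)
P = sqrt(14) ≈ 3.7417
370849 + w(O, P) = 370849 + (-168 + sqrt(14)) = 370681 + sqrt(14)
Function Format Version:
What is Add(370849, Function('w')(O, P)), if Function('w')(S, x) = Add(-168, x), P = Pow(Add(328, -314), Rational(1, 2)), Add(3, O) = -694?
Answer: Add(370681, Pow(14, Rational(1, 2))) ≈ 3.7069e+5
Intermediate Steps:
O = -697 (O = Add(-3, -694) = -697)
P = Pow(14, Rational(1, 2)) ≈ 3.7417
Add(370849, Function('w')(O, P)) = Add(370849, Add(-168, Pow(14, Rational(1, 2)))) = Add(370681, Pow(14, Rational(1, 2)))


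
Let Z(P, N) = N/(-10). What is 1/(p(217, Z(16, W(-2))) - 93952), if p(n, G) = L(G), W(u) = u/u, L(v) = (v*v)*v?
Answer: -1000/93952001 ≈ -1.0644e-5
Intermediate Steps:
L(v) = v³ (L(v) = v²*v = v³)
W(u) = 1
Z(P, N) = -N/10 (Z(P, N) = N*(-⅒) = -N/10)
p(n, G) = G³
1/(p(217, Z(16, W(-2))) - 93952) = 1/((-⅒*1)³ - 93952) = 1/((-⅒)³ - 93952) = 1/(-1/1000 - 93952) = 1/(-93952001/1000) = -1000/93952001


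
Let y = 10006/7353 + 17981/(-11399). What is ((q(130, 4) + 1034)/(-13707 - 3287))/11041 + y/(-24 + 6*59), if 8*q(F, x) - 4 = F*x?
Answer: -3437016704599091/5189784006169170540 ≈ -0.00066227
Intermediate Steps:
q(F, x) = ½ + F*x/8 (q(F, x) = ½ + (F*x)/8 = ½ + F*x/8)
y = -18155899/83816847 (y = 10006*(1/7353) + 17981*(-1/11399) = 10006/7353 - 17981/11399 = -18155899/83816847 ≈ -0.21661)
((q(130, 4) + 1034)/(-13707 - 3287))/11041 + y/(-24 + 6*59) = (((½ + (⅛)*130*4) + 1034)/(-13707 - 3287))/11041 - 18155899/(83816847*(-24 + 6*59)) = (((½ + 65) + 1034)/(-16994))*(1/11041) - 18155899/(83816847*(-24 + 354)) = ((131/2 + 1034)*(-1/16994))*(1/11041) - 18155899/83816847/330 = ((2199/2)*(-1/16994))*(1/11041) - 18155899/83816847*1/330 = -2199/33988*1/11041 - 18155899/27659559510 = -2199/375261508 - 18155899/27659559510 = -3437016704599091/5189784006169170540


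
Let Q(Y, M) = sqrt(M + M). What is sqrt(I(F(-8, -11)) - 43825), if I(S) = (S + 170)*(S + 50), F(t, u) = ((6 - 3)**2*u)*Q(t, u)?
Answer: 3*sqrt(-27883 - 2420*I*sqrt(22)) ≈ 99.992 - 510.83*I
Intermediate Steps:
Q(Y, M) = sqrt(2)*sqrt(M) (Q(Y, M) = sqrt(2*M) = sqrt(2)*sqrt(M))
F(t, u) = 9*sqrt(2)*u**(3/2) (F(t, u) = ((6 - 3)**2*u)*(sqrt(2)*sqrt(u)) = (3**2*u)*(sqrt(2)*sqrt(u)) = (9*u)*(sqrt(2)*sqrt(u)) = 9*sqrt(2)*u**(3/2))
I(S) = (50 + S)*(170 + S) (I(S) = (170 + S)*(50 + S) = (50 + S)*(170 + S))
sqrt(I(F(-8, -11)) - 43825) = sqrt((8500 + (9*sqrt(2)*(-11)**(3/2))**2 + 220*(9*sqrt(2)*(-11)**(3/2))) - 43825) = sqrt((8500 + (9*sqrt(2)*(-11*I*sqrt(11)))**2 + 220*(9*sqrt(2)*(-11*I*sqrt(11)))) - 43825) = sqrt((8500 + (-99*I*sqrt(22))**2 + 220*(-99*I*sqrt(22))) - 43825) = sqrt((8500 - 215622 - 21780*I*sqrt(22)) - 43825) = sqrt((-207122 - 21780*I*sqrt(22)) - 43825) = sqrt(-250947 - 21780*I*sqrt(22))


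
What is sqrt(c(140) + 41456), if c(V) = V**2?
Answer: 24*sqrt(106) ≈ 247.10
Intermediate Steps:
sqrt(c(140) + 41456) = sqrt(140**2 + 41456) = sqrt(19600 + 41456) = sqrt(61056) = 24*sqrt(106)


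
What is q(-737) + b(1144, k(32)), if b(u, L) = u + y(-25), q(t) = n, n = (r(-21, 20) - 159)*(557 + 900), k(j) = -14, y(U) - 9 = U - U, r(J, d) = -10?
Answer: -245080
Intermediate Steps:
y(U) = 9 (y(U) = 9 + (U - U) = 9 + 0 = 9)
n = -246233 (n = (-10 - 159)*(557 + 900) = -169*1457 = -246233)
q(t) = -246233
b(u, L) = 9 + u (b(u, L) = u + 9 = 9 + u)
q(-737) + b(1144, k(32)) = -246233 + (9 + 1144) = -246233 + 1153 = -245080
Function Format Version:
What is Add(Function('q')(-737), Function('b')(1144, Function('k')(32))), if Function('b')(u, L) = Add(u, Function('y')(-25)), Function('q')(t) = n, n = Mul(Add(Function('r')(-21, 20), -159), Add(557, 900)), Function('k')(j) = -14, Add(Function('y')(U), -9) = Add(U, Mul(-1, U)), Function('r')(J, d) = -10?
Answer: -245080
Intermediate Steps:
Function('y')(U) = 9 (Function('y')(U) = Add(9, Add(U, Mul(-1, U))) = Add(9, 0) = 9)
n = -246233 (n = Mul(Add(-10, -159), Add(557, 900)) = Mul(-169, 1457) = -246233)
Function('q')(t) = -246233
Function('b')(u, L) = Add(9, u) (Function('b')(u, L) = Add(u, 9) = Add(9, u))
Add(Function('q')(-737), Function('b')(1144, Function('k')(32))) = Add(-246233, Add(9, 1144)) = Add(-246233, 1153) = -245080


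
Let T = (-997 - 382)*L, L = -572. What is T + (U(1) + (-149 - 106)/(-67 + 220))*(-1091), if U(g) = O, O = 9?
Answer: 2342362/3 ≈ 7.8079e+5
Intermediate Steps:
U(g) = 9
T = 788788 (T = (-997 - 382)*(-572) = -1379*(-572) = 788788)
T + (U(1) + (-149 - 106)/(-67 + 220))*(-1091) = 788788 + (9 + (-149 - 106)/(-67 + 220))*(-1091) = 788788 + (9 - 255/153)*(-1091) = 788788 + (9 - 255*1/153)*(-1091) = 788788 + (9 - 5/3)*(-1091) = 788788 + (22/3)*(-1091) = 788788 - 24002/3 = 2342362/3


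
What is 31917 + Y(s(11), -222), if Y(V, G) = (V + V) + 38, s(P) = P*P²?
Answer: 34617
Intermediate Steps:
s(P) = P³
Y(V, G) = 38 + 2*V (Y(V, G) = 2*V + 38 = 38 + 2*V)
31917 + Y(s(11), -222) = 31917 + (38 + 2*11³) = 31917 + (38 + 2*1331) = 31917 + (38 + 2662) = 31917 + 2700 = 34617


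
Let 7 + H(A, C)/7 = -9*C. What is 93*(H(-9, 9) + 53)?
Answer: -52359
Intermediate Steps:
H(A, C) = -49 - 63*C (H(A, C) = -49 + 7*(-9*C) = -49 - 63*C)
93*(H(-9, 9) + 53) = 93*((-49 - 63*9) + 53) = 93*((-49 - 567) + 53) = 93*(-616 + 53) = 93*(-563) = -52359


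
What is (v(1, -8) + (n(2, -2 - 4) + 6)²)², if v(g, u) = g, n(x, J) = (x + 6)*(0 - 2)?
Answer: 10201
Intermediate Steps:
n(x, J) = -12 - 2*x (n(x, J) = (6 + x)*(-2) = -12 - 2*x)
(v(1, -8) + (n(2, -2 - 4) + 6)²)² = (1 + ((-12 - 2*2) + 6)²)² = (1 + ((-12 - 4) + 6)²)² = (1 + (-16 + 6)²)² = (1 + (-10)²)² = (1 + 100)² = 101² = 10201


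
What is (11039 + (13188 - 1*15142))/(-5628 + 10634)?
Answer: 9085/5006 ≈ 1.8148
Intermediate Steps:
(11039 + (13188 - 1*15142))/(-5628 + 10634) = (11039 + (13188 - 15142))/5006 = (11039 - 1954)*(1/5006) = 9085*(1/5006) = 9085/5006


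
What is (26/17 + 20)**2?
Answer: 133956/289 ≈ 463.52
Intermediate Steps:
(26/17 + 20)**2 = (366/17)**2 = 133956/289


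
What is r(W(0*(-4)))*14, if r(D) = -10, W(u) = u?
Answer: -140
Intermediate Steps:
r(W(0*(-4)))*14 = -10*14 = -140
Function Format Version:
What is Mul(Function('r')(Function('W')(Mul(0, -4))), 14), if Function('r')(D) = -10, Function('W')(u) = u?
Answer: -140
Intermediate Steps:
Mul(Function('r')(Function('W')(Mul(0, -4))), 14) = Mul(-10, 14) = -140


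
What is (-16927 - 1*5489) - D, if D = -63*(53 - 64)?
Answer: -23109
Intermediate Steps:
D = 693 (D = -63*(-11) = 693)
(-16927 - 1*5489) - D = (-16927 - 1*5489) - 1*693 = (-16927 - 5489) - 693 = -22416 - 693 = -23109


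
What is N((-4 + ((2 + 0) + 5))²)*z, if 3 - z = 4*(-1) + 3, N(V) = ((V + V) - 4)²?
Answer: 784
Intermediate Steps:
N(V) = (-4 + 2*V)² (N(V) = (2*V - 4)² = (-4 + 2*V)²)
z = 4 (z = 3 - (4*(-1) + 3) = 3 - (-4 + 3) = 3 - 1*(-1) = 3 + 1 = 4)
N((-4 + ((2 + 0) + 5))²)*z = (4*(-2 + (-4 + ((2 + 0) + 5))²)²)*4 = (4*(-2 + (-4 + (2 + 5))²)²)*4 = (4*(-2 + (-4 + 7)²)²)*4 = (4*(-2 + 3²)²)*4 = (4*(-2 + 9)²)*4 = (4*7²)*4 = (4*49)*4 = 196*4 = 784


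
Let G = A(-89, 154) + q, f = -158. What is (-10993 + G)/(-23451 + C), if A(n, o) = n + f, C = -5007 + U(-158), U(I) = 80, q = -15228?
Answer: 13234/14189 ≈ 0.93269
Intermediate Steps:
C = -4927 (C = -5007 + 80 = -4927)
A(n, o) = -158 + n (A(n, o) = n - 158 = -158 + n)
G = -15475 (G = (-158 - 89) - 15228 = -247 - 15228 = -15475)
(-10993 + G)/(-23451 + C) = (-10993 - 15475)/(-23451 - 4927) = -26468/(-28378) = -26468*(-1/28378) = 13234/14189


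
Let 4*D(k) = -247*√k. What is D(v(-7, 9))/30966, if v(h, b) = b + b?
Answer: -19*√2/3176 ≈ -0.0084603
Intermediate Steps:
v(h, b) = 2*b
D(k) = -247*√k/4 (D(k) = (-247*√k)/4 = -247*√k/4)
D(v(-7, 9))/30966 = -247*3*√2/4/30966 = -741*√2/4*(1/30966) = -19*√2/3176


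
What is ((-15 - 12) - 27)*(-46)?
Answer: 2484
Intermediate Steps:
((-15 - 12) - 27)*(-46) = (-27 - 27)*(-46) = -54*(-46) = 2484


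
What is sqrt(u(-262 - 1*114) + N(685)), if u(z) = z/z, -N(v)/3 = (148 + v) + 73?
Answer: I*sqrt(2717) ≈ 52.125*I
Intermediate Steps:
N(v) = -663 - 3*v (N(v) = -3*((148 + v) + 73) = -3*(221 + v) = -663 - 3*v)
u(z) = 1
sqrt(u(-262 - 1*114) + N(685)) = sqrt(1 + (-663 - 3*685)) = sqrt(1 + (-663 - 2055)) = sqrt(1 - 2718) = sqrt(-2717) = I*sqrt(2717)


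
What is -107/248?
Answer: -107/248 ≈ -0.43145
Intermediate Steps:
-107/248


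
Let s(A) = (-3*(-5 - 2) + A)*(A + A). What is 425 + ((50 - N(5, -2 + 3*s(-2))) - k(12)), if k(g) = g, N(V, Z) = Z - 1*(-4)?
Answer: 689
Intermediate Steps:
s(A) = 2*A*(21 + A) (s(A) = (-3*(-7) + A)*(2*A) = (21 + A)*(2*A) = 2*A*(21 + A))
N(V, Z) = 4 + Z (N(V, Z) = Z + 4 = 4 + Z)
425 + ((50 - N(5, -2 + 3*s(-2))) - k(12)) = 425 + ((50 - (4 + (-2 + 3*(2*(-2)*(21 - 2))))) - 1*12) = 425 + ((50 - (4 + (-2 + 3*(2*(-2)*19)))) - 12) = 425 + ((50 - (4 + (-2 + 3*(-76)))) - 12) = 425 + ((50 - (4 + (-2 - 228))) - 12) = 425 + ((50 - (4 - 230)) - 12) = 425 + ((50 - 1*(-226)) - 12) = 425 + ((50 + 226) - 12) = 425 + (276 - 12) = 425 + 264 = 689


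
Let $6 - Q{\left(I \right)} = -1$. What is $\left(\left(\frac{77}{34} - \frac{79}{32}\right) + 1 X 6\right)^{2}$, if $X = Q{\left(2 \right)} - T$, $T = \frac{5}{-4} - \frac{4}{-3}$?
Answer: $\frac{504676225}{295936} \approx 1705.4$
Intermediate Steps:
$T = \frac{1}{12}$ ($T = 5 \left(- \frac{1}{4}\right) - - \frac{4}{3} = - \frac{5}{4} + \frac{4}{3} = \frac{1}{12} \approx 0.083333$)
$Q{\left(I \right)} = 7$ ($Q{\left(I \right)} = 6 - -1 = 6 + 1 = 7$)
$X = \frac{83}{12}$ ($X = 7 - \frac{1}{12} = \frac{83}{12} \approx 6.9167$)
$\left(\left(\frac{77}{34} - \frac{79}{32}\right) + 1 X 6\right)^{2} = \left(\left(\frac{77}{34} - \frac{79}{32}\right) + 1 \cdot \frac{83}{12} \cdot 6\right)^{2} = \left(\left(77 \cdot \frac{1}{34} - \frac{79}{32}\right) + \frac{83}{12} \cdot 6\right)^{2} = \left(\left(\frac{77}{34} - \frac{79}{32}\right) + \frac{83}{2}\right)^{2} = \left(- \frac{111}{544} + \frac{83}{2}\right)^{2} = \left(\frac{22465}{544}\right)^{2} = \frac{504676225}{295936}$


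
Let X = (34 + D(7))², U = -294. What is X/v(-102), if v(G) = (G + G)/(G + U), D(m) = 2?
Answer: 42768/17 ≈ 2515.8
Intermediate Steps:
v(G) = 2*G/(-294 + G) (v(G) = (G + G)/(G - 294) = (2*G)/(-294 + G) = 2*G/(-294 + G))
X = 1296 (X = (34 + 2)² = 36² = 1296)
X/v(-102) = 1296/((2*(-102)/(-294 - 102))) = 1296/((2*(-102)/(-396))) = 1296/((2*(-102)*(-1/396))) = 1296/(17/33) = 1296*(33/17) = 42768/17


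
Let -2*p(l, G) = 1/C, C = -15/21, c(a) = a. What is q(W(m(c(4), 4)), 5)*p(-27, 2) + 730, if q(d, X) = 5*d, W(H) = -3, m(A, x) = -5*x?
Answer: 1439/2 ≈ 719.50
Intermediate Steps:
C = -5/7 (C = -15*1/21 = -5/7 ≈ -0.71429)
p(l, G) = 7/10 (p(l, G) = -1/(2*(-5/7)) = -½*(-7/5) = 7/10)
q(W(m(c(4), 4)), 5)*p(-27, 2) + 730 = (5*(-3))*(7/10) + 730 = -15*7/10 + 730 = -21/2 + 730 = 1439/2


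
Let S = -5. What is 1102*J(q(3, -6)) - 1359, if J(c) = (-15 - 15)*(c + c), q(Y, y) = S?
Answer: 329241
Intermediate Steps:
q(Y, y) = -5
J(c) = -60*c
1102*J(q(3, -6)) - 1359 = 1102*(-60*(-5)) - 1359 = 1102*300 - 1359 = 330600 - 1359 = 329241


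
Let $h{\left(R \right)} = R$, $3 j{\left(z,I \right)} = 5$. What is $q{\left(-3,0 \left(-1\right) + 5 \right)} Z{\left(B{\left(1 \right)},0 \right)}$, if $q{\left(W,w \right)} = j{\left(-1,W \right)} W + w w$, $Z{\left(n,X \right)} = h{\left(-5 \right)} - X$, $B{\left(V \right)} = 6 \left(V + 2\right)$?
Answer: $-100$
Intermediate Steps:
$j{\left(z,I \right)} = \frac{5}{3}$ ($j{\left(z,I \right)} = \frac{1}{3} \cdot 5 = \frac{5}{3}$)
$B{\left(V \right)} = 12 + 6 V$ ($B{\left(V \right)} = 6 \left(2 + V\right) = 12 + 6 V$)
$Z{\left(n,X \right)} = -5 - X$
$q{\left(W,w \right)} = w^{2} + \frac{5 W}{3}$ ($q{\left(W,w \right)} = \frac{5 W}{3} + w w = \frac{5 W}{3} + w^{2} = w^{2} + \frac{5 W}{3}$)
$q{\left(-3,0 \left(-1\right) + 5 \right)} Z{\left(B{\left(1 \right)},0 \right)} = \left(\left(0 \left(-1\right) + 5\right)^{2} + \frac{5}{3} \left(-3\right)\right) \left(-5 - 0\right) = \left(\left(0 + 5\right)^{2} - 5\right) \left(-5 + 0\right) = \left(5^{2} - 5\right) \left(-5\right) = \left(25 - 5\right) \left(-5\right) = 20 \left(-5\right) = -100$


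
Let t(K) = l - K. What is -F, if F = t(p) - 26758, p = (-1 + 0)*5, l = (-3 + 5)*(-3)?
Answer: 26759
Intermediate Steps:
l = -6 (l = 2*(-3) = -6)
p = -5 (p = -1*5 = -5)
t(K) = -6 - K
F = -26759 (F = (-6 - 1*(-5)) - 26758 = (-6 + 5) - 26758 = -1 - 26758 = -26759)
-F = -1*(-26759) = 26759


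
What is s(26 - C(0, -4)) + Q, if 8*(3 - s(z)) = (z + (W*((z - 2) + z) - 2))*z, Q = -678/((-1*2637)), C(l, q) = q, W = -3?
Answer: 968231/1758 ≈ 550.76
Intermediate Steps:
Q = 226/879 (Q = -678/(-2637) = -678*(-1/2637) = 226/879 ≈ 0.25711)
s(z) = 3 - z*(4 - 5*z)/8 (s(z) = 3 - (z + (-3*((z - 2) + z) - 2))*z/8 = 3 - (z + (-3*((-2 + z) + z) - 2))*z/8 = 3 - (z + (-3*(-2 + 2*z) - 2))*z/8 = 3 - (z + ((6 - 6*z) - 2))*z/8 = 3 - (z + (4 - 6*z))*z/8 = 3 - (4 - 5*z)*z/8 = 3 - z*(4 - 5*z)/8)
s(26 - C(0, -4)) + Q = (3 - (26 - 1*(-4))/2 + 5*(26 - 1*(-4))²/8) + 226/879 = (3 - (26 + 4)/2 + 5*(26 + 4)²/8) + 226/879 = (3 - ½*30 + (5/8)*30²) + 226/879 = (3 - 15 + (5/8)*900) + 226/879 = (3 - 15 + 1125/2) + 226/879 = 1101/2 + 226/879 = 968231/1758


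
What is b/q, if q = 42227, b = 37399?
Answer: 37399/42227 ≈ 0.88567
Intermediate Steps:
b/q = 37399/42227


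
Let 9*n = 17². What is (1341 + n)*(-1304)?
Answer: -16114832/9 ≈ -1.7905e+6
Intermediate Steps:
n = 289/9 (n = (⅑)*17² = (⅑)*289 = 289/9 ≈ 32.111)
(1341 + n)*(-1304) = (1341 + 289/9)*(-1304) = (12358/9)*(-1304) = -16114832/9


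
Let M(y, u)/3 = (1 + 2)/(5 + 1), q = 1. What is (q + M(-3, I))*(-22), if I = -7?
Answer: -55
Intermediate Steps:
M(y, u) = 3/2 (M(y, u) = 3*((1 + 2)/(5 + 1)) = 3*(3/6) = 3*(3*(1/6)) = 3*(1/2) = 3/2)
(q + M(-3, I))*(-22) = (1 + 3/2)*(-22) = (5/2)*(-22) = -55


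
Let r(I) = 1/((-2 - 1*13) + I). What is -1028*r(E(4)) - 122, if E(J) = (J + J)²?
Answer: -7006/49 ≈ -142.98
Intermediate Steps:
E(J) = 4*J² (E(J) = (2*J)² = 4*J²)
r(I) = 1/(-15 + I) (r(I) = 1/((-2 - 13) + I) = 1/(-15 + I))
-1028*r(E(4)) - 122 = -1028/(-15 + 4*4²) - 122 = -1028/(-15 + 4*16) - 122 = -1028/(-15 + 64) - 122 = -1028/49 - 122 = -7006/49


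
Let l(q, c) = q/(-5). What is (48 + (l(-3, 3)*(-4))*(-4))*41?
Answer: 11808/5 ≈ 2361.6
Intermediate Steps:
l(q, c) = -q/5 (l(q, c) = q*(-⅕) = -q/5)
(48 + (l(-3, 3)*(-4))*(-4))*41 = (48 + (-⅕*(-3)*(-4))*(-4))*41 = (48 + ((⅗)*(-4))*(-4))*41 = (48 - 12/5*(-4))*41 = (48 + 48/5)*41 = (288/5)*41 = 11808/5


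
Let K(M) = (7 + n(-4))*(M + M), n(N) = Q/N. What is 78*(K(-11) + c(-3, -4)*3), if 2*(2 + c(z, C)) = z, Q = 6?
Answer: -10257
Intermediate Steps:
n(N) = 6/N
K(M) = 11*M (K(M) = (7 + 6/(-4))*(M + M) = (7 + 6*(-¼))*(2*M) = (7 - 3/2)*(2*M) = 11*(2*M)/2 = 11*M)
c(z, C) = -2 + z/2
78*(K(-11) + c(-3, -4)*3) = 78*(11*(-11) + (-2 + (½)*(-3))*3) = 78*(-121 + (-2 - 3/2)*3) = 78*(-121 - 7/2*3) = 78*(-121 - 21/2) = 78*(-263/2) = -10257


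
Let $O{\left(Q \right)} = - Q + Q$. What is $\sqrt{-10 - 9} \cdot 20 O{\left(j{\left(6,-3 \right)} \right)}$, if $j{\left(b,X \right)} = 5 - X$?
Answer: $0$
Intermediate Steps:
$O{\left(Q \right)} = 0$
$\sqrt{-10 - 9} \cdot 20 O{\left(j{\left(6,-3 \right)} \right)} = \sqrt{-10 - 9} \cdot 20 \cdot 0 = \sqrt{-19} \cdot 20 \cdot 0 = i \sqrt{19} \cdot 20 \cdot 0 = 20 i \sqrt{19} \cdot 0 = 0$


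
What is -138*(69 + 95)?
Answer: -22632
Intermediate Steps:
-138*(69 + 95) = -138*164 = -22632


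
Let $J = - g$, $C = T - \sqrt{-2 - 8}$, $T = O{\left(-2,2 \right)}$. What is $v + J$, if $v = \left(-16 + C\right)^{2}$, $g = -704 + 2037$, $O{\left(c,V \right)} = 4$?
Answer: $-1199 + 24 i \sqrt{10} \approx -1199.0 + 75.895 i$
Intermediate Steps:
$T = 4$
$C = 4 - i \sqrt{10}$ ($C = 4 - \sqrt{-2 - 8} = 4 - \sqrt{-10} = 4 - i \sqrt{10} \approx 4.0 - 3.1623 i$)
$g = 1333$
$J = -1333$ ($J = \left(-1\right) 1333 = -1333$)
$v = \left(-12 - i \sqrt{10}\right)^{2}$ ($v = \left(-16 + \left(4 - i \sqrt{10}\right)\right)^{2} = \left(-12 - i \sqrt{10}\right)^{2} \approx 134.0 + 75.895 i$)
$v + J = \left(12 + i \sqrt{10}\right)^{2} - 1333 = -1333 + \left(12 + i \sqrt{10}\right)^{2}$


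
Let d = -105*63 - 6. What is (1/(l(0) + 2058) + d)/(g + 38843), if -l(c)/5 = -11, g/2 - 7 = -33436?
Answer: 13990172/59195695 ≈ 0.23634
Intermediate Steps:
g = -66858 (g = 14 + 2*(-33436) = 14 - 66872 = -66858)
l(c) = 55 (l(c) = -5*(-11) = 55)
d = -6621 (d = -6615 - 6 = -6621)
(1/(l(0) + 2058) + d)/(g + 38843) = (1/(55 + 2058) - 6621)/(-66858 + 38843) = (1/2113 - 6621)/(-28015) = (1/2113 - 6621)*(-1/28015) = -13990172/2113*(-1/28015) = 13990172/59195695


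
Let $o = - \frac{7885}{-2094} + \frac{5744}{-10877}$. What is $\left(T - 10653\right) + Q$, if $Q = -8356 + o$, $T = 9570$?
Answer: $- \frac{214913061073}{22776438} \approx -9435.8$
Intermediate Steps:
$o = \frac{73737209}{22776438}$ ($o = \left(-7885\right) \left(- \frac{1}{2094}\right) + 5744 \left(- \frac{1}{10877}\right) = \frac{7885}{2094} - \frac{5744}{10877} = \frac{73737209}{22776438} \approx 3.2374$)
$Q = - \frac{190246178719}{22776438}$ ($Q = -8356 + \frac{73737209}{22776438} = - \frac{190246178719}{22776438} \approx -8352.8$)
$\left(T - 10653\right) + Q = \left(9570 - 10653\right) - \frac{190246178719}{22776438} = -1083 - \frac{190246178719}{22776438} = - \frac{214913061073}{22776438}$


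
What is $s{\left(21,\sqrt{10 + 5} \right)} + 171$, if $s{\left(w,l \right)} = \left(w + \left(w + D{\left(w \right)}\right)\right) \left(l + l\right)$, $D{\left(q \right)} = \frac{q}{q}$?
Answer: $171 + 86 \sqrt{15} \approx 504.08$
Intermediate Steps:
$D{\left(q \right)} = 1$
$s{\left(w,l \right)} = 2 l \left(1 + 2 w\right)$ ($s{\left(w,l \right)} = \left(w + \left(w + 1\right)\right) \left(l + l\right) = \left(w + \left(1 + w\right)\right) 2 l = \left(1 + 2 w\right) 2 l = 2 l \left(1 + 2 w\right)$)
$s{\left(21,\sqrt{10 + 5} \right)} + 171 = 2 \sqrt{10 + 5} \left(1 + 2 \cdot 21\right) + 171 = 2 \sqrt{15} \left(1 + 42\right) + 171 = 2 \sqrt{15} \cdot 43 + 171 = 86 \sqrt{15} + 171 = 171 + 86 \sqrt{15}$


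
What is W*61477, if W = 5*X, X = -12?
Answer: -3688620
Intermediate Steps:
W = -60 (W = 5*(-12) = -60)
W*61477 = -60*61477 = -3688620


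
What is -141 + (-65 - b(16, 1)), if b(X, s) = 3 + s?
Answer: -210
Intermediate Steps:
-141 + (-65 - b(16, 1)) = -141 + (-65 - (3 + 1)) = -141 + (-65 - 1*4) = -141 + (-65 - 4) = -141 - 69 = -210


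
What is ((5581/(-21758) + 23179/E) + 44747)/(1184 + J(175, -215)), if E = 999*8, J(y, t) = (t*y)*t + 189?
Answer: 3890756345761/703449825956064 ≈ 0.0055310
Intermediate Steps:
J(y, t) = 189 + y*t**2 (J(y, t) = y*t**2 + 189 = 189 + y*t**2)
E = 7992
((5581/(-21758) + 23179/E) + 44747)/(1184 + J(175, -215)) = ((5581/(-21758) + 23179/7992) + 44747)/(1184 + (189 + 175*(-215)**2)) = ((5581*(-1/21758) + 23179*(1/7992)) + 44747)/(1184 + (189 + 175*46225)) = ((-5581/21758 + 23179/7992) + 44747)/(1184 + (189 + 8089375)) = (229862665/86944968 + 44747)/(1184 + 8089564) = (3890756345761/86944968)/8090748 = (3890756345761/86944968)*(1/8090748) = 3890756345761/703449825956064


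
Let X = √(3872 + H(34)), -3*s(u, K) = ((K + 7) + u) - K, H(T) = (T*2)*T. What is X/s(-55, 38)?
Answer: √1546/8 ≈ 4.9149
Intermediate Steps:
H(T) = 2*T² (H(T) = (2*T)*T = 2*T²)
s(u, K) = -7/3 - u/3 (s(u, K) = -(((K + 7) + u) - K)/3 = -(((7 + K) + u) - K)/3 = -((7 + K + u) - K)/3 = -(7 + u)/3 = -7/3 - u/3)
X = 2*√1546 (X = √(3872 + 2*34²) = √(3872 + 2*1156) = √(3872 + 2312) = √6184 = 2*√1546 ≈ 78.638)
X/s(-55, 38) = (2*√1546)/(-7/3 - ⅓*(-55)) = (2*√1546)/(-7/3 + 55/3) = (2*√1546)/16 = (2*√1546)*(1/16) = √1546/8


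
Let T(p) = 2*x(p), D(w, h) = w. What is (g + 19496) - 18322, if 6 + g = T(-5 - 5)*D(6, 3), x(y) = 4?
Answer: 1216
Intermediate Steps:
T(p) = 8 (T(p) = 2*4 = 8)
g = 42 (g = -6 + 8*6 = -6 + 48 = 42)
(g + 19496) - 18322 = (42 + 19496) - 18322 = 19538 - 18322 = 1216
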